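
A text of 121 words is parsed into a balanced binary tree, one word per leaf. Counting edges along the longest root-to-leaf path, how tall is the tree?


In a balanced binary tree with n leaves the deepest leaf is ceil(log2(n)) edges below the root.
log2(121) = 6.9189
ceil(6.9189) = 7
height (edges) = 7

7


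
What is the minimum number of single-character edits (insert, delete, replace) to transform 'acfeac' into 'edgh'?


Building DP table for s1='acfeac' (len 6) and s2='edgh' (len 4):
       e  d  g  h
    0  1  2  3  4
  a 1  1  2  3  4
  c 2  2  2  3  4
  f 3  3  3  3  4
  e 4  3  4  4  4
  a 5  4  4  5  5
  c 6  5  5  5  6
Edit distance = dp[6][4] = 6

6


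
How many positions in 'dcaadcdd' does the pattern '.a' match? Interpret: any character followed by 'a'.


Pattern: .a means any character followed by 'a'.
Scanning 'dcaadcdd' position-by-position:
  Pos 0: window 'dc' -> no
  Pos 1: window 'ca' -> MATCH
  Pos 2: window 'aa' -> MATCH
  Pos 3: window 'ad' -> no
  Pos 4: window 'dc' -> no
  Pos 5: window 'cd' -> no
  Pos 6: window 'dd' -> no
  Pos 7: window 'd' -> no
Total matches: 2

2


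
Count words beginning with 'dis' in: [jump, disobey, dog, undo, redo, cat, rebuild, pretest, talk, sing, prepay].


Checking each word for prefix 'dis':
  'jump' -> no (count: 0)
  'disobey' -> YES, starts with 'dis' (count: 1)
  'dog' -> no (count: 1)
  'undo' -> no (count: 1)
  'redo' -> no (count: 1)
  'cat' -> no (count: 1)
  'rebuild' -> no (count: 1)
  'pretest' -> no (count: 1)
  'talk' -> no (count: 1)
  'sing' -> no (count: 1)
  'prepay' -> no (count: 1)
Total with prefix 'dis': 1

1


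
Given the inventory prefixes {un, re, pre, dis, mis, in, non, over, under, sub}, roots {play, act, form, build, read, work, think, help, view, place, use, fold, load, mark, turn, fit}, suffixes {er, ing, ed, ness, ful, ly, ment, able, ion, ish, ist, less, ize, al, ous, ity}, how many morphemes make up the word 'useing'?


Segmenting 'useing' against the inventory:
  'use' -> root (morpheme 1)
  'ing' -> suffix (morpheme 2)
Total morphemes: 2

2


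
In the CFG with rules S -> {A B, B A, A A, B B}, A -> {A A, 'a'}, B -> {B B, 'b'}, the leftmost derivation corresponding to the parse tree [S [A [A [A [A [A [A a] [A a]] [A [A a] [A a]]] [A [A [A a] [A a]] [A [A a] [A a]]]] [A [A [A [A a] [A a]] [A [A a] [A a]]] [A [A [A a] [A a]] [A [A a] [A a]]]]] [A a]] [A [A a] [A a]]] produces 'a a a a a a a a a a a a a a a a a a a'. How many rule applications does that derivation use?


Every bracketed nonterminal node [X ...] in the tree is produced by exactly one rule application.
Reading the tree off as a leftmost derivation:
  Step 1: S  =>  A A   (applied S -> A A)
  Step 2: A A  =>  A A A   (applied A -> A A)
  Step 3: A A A  =>  A A A A   (applied A -> A A)
  Step 4: A A A A  =>  A A A A A   (applied A -> A A)
  Step 5: A A A A A  =>  A A A A A A   (applied A -> A A)
  Step 6: A A A A A A  =>  A A A A A A A   (applied A -> A A)
  Step 7: A A A A A A A  =>  a A A A A A A   (applied A -> a)
  Step 8: a A A A A A A  =>  a a A A A A A   (applied A -> a)
  Step 9: a a A A A A A  =>  a a A A A A A A   (applied A -> A A)
  Step 10: a a A A A A A A  =>  a a a A A A A A   (applied A -> a)
  Step 11: a a a A A A A A  =>  a a a a A A A A   (applied A -> a)
  Step 12: a a a a A A A A  =>  a a a a A A A A A   (applied A -> A A)
  Step 13: a a a a A A A A A  =>  a a a a A A A A A A   (applied A -> A A)
  Step 14: a a a a A A A A A A  =>  a a a a a A A A A A   (applied A -> a)
  Step 15: a a a a a A A A A A  =>  a a a a a a A A A A   (applied A -> a)
  Step 16: a a a a a a A A A A  =>  a a a a a a A A A A A   (applied A -> A A)
  Step 17: a a a a a a A A A A A  =>  a a a a a a a A A A A   (applied A -> a)
  Step 18: a a a a a a a A A A A  =>  a a a a a a a a A A A   (applied A -> a)
  Step 19: a a a a a a a a A A A  =>  a a a a a a a a A A A A   (applied A -> A A)
  Step 20: a a a a a a a a A A A A  =>  a a a a a a a a A A A A A   (applied A -> A A)
  Step 21: a a a a a a a a A A A A A  =>  a a a a a a a a A A A A A A   (applied A -> A A)
  Step 22: a a a a a a a a A A A A A A  =>  a a a a a a a a a A A A A A   (applied A -> a)
  Step 23: a a a a a a a a a A A A A A  =>  a a a a a a a a a a A A A A   (applied A -> a)
  Step 24: a a a a a a a a a a A A A A  =>  a a a a a a a a a a A A A A A   (applied A -> A A)
  Step 25: a a a a a a a a a a A A A A A  =>  a a a a a a a a a a a A A A A   (applied A -> a)
  Step 26: a a a a a a a a a a a A A A A  =>  a a a a a a a a a a a a A A A   (applied A -> a)
  Step 27: a a a a a a a a a a a a A A A  =>  a a a a a a a a a a a a A A A A   (applied A -> A A)
  Step 28: a a a a a a a a a a a a A A A A  =>  a a a a a a a a a a a a A A A A A   (applied A -> A A)
  Step 29: a a a a a a a a a a a a A A A A A  =>  a a a a a a a a a a a a a A A A A   (applied A -> a)
  Step 30: a a a a a a a a a a a a a A A A A  =>  a a a a a a a a a a a a a a A A A   (applied A -> a)
  Step 31: a a a a a a a a a a a a a a A A A  =>  a a a a a a a a a a a a a a A A A A   (applied A -> A A)
  Step 32: a a a a a a a a a a a a a a A A A A  =>  a a a a a a a a a a a a a a a A A A   (applied A -> a)
  Step 33: a a a a a a a a a a a a a a a A A A  =>  a a a a a a a a a a a a a a a a A A   (applied A -> a)
  Step 34: a a a a a a a a a a a a a a a a A A  =>  a a a a a a a a a a a a a a a a a A   (applied A -> a)
  Step 35: a a a a a a a a a a a a a a a a a A  =>  a a a a a a a a a a a a a a a a a A A   (applied A -> A A)
  Step 36: a a a a a a a a a a a a a a a a a A A  =>  a a a a a a a a a a a a a a a a a a A   (applied A -> a)
  Step 37: a a a a a a a a a a a a a a a a a a A  =>  a a a a a a a a a a a a a a a a a a a   (applied A -> a)
Final yield: a a a a a a a a a a a a a a a a a a a
Total rewrite steps: 37

37


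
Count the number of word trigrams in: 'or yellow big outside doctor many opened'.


Word trigrams from [7] words:
  Trigram 1: (or yellow big)
  Trigram 2: (yellow big outside)
  Trigram 3: (big outside doctor)
  Trigram 4: (outside doctor many)
  Trigram 5: (doctor many opened)
Total word trigrams: 7 - 2 = 5

5


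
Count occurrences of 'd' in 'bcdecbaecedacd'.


Scanning 'bcdecbaecedacd' for 'd':
  Position 2: 'd' -> MATCH (count: 1)
  Position 10: 'd' -> MATCH (count: 2)
  Position 13: 'd' -> MATCH (count: 3)
Total occurrences of 'd': 3

3


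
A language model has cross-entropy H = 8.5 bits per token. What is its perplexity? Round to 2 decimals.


Perplexity formula: PP = 2^H
H = 8.5
PP = 2^8.5
Decompose: 2^8.5 = 2^8 * 2^0.5 = 2^8 * sqrt(2)
2^8 = 256, sqrt(2) ~ 1.4142136
PP ~ 256 * 1.4142136 = 362.0386816
Rounded to 2 decimals: 362.04

362.04


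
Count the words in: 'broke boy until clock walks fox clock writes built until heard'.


Counting words by splitting on spaces:
  Word 1: 'broke'
  Word 2: 'boy'
  Word 3: 'until'
  Word 4: 'clock'
  Word 5: 'walks'
  Word 6: 'fox'
  Word 7: 'clock'
  Word 8: 'writes'
  Word 9: 'built'
  Word 10: 'until'
  Word 11: 'heard'
Total words: 11

11


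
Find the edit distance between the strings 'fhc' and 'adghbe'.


Building DP table for s1='fhc' (len 3) and s2='adghbe' (len 6):
       a  d  g  h  b  e
    0  1  2  3  4  5  6
  f 1  1  2  3  4  5  6
  h 2  2  2  3  3  4  5
  c 3  3  3  3  4  4  5
Edit distance = dp[3][6] = 5

5


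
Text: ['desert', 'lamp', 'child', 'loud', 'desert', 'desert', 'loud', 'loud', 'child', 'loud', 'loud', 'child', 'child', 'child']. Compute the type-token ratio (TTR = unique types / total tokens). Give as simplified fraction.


Tokens: 14
Unique types: ('child', 'desert', 'lamp', 'loud') = 4
TTR = 4/14
Simplify: divide both by 2 -> 2/7
TTR = 2/7

2/7


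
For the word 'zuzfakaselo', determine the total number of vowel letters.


Scanning each character of 'zuzfakaselo':
  Position 1: 'z' -> consonant (running count: 0)
  Position 2: 'u' -> vowel (running count: 1)
  Position 3: 'z' -> consonant (running count: 1)
  Position 4: 'f' -> consonant (running count: 1)
  Position 5: 'a' -> vowel (running count: 2)
  Position 6: 'k' -> consonant (running count: 2)
  Position 7: 'a' -> vowel (running count: 3)
  Position 8: 's' -> consonant (running count: 3)
  Position 9: 'e' -> vowel (running count: 4)
  Position 10: 'l' -> consonant (running count: 4)
  Position 11: 'o' -> vowel (running count: 5)
Total vowels: 5

5


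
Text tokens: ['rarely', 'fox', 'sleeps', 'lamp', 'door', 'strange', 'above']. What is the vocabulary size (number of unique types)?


Listing all tokens and tracking unique types:
  Token 1: 'rarely' -> NEW (unique so far: 1)
  Token 2: 'fox' -> NEW (unique so far: 2)
  Token 3: 'sleeps' -> NEW (unique so far: 3)
  Token 4: 'lamp' -> NEW (unique so far: 4)
  Token 5: 'door' -> NEW (unique so far: 5)
  Token 6: 'strange' -> NEW (unique so far: 6)
  Token 7: 'above' -> NEW (unique so far: 7)
Unique types: ('above', 'door', 'fox', 'lamp', 'rarely', 'sleeps', 'strange')
Vocabulary size: 7

7


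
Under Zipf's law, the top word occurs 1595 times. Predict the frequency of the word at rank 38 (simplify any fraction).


Zipf's law: freq(rank) = f1 / rank
f1 = 1595, rank = 38
freq = 1595 / 38
GCD(1595, 38) = 1
Simplified: 1595/38

1595/38


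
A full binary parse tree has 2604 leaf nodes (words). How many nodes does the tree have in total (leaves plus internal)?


Leaf nodes (terminals): 2604
Internal nodes = n - 1 = 2604 - 1 = 2603
Total = leaves + internal = 2604 + 2603 = 5207

5207


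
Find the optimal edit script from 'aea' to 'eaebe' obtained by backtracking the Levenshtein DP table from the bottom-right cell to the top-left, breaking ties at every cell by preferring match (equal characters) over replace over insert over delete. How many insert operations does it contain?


Edit distance = 3. Backtracking from cell (3, 5) with preference match > replace > insert > delete,
then listing the resulting alignment 'aea' -> 'eaebe' left to right:
  Step 1: insert 'e' [insertion #1]
  Step 2: keep 'a'
  Step 3: keep 'e'
  Step 4: insert 'b' [insertion #2]
  Step 5: replace a->e
Total insertions: 2

2


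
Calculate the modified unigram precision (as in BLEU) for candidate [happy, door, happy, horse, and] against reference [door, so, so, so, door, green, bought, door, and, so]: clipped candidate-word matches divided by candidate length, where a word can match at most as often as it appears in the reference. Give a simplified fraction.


Reference word counts: {'and': 1, 'bought': 1, 'door': 3, 'green': 1, 'so': 4}
Checking each candidate word (with clipping):
  'happy' -> not in reference -> no match (matches: 0)
  'door' -> in reference (ref count 3, used 1/3) -> match (matches: 1)
  'happy' -> not in reference -> no match (matches: 1)
  'horse' -> not in reference -> no match (matches: 1)
  'and' -> in reference (ref count 1, used 1/1) -> match (matches: 2)
Clipped matches: 2, Candidate length: 5
Precision = 2/5

2/5


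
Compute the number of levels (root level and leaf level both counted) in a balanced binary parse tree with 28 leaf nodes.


In a balanced binary tree with n leaves the deepest leaf is ceil(log2(n)) edges below the root,
so counting node levels inclusive of root and leaves gives ceil(log2(n)) + 1 levels.
log2(28) = 4.8074
ceil(4.8074) = 5
levels = 5 + 1 = 6

6


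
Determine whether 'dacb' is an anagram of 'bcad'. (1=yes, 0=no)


Sort characters of 'dacb': 'abcd'
Sort characters of 'bcad': 'abcd'
Sorted forms match -> they ARE anagrams
Result: 1

1


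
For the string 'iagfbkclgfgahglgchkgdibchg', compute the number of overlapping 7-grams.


String 'iagfbkclgfgahglgchkgdibchg' has length L = 26.
Number of overlapping n-grams = L - n + 1
Substituting: 26 - 7 + 1 = 20

20


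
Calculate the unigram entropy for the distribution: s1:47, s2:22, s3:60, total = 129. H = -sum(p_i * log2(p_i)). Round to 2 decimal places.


Computing entropy H = -sum(p_i * log2(p_i)):
  s1: p = 47/129 = 0.3643, -p*log2(p) = 0.5307
  s2: p = 22/129 = 0.1705, -p*log2(p) = 0.4352
  s3: p = 60/129 = 0.4651, -p*log2(p) = 0.5136
H = sum of terms = 1.4795
Rounded to 2 decimals: 1.48

1.48


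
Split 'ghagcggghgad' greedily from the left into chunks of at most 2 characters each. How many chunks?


'ghagcggghgad' has 12 characters.
Chunking with max size 2:
  Chunk 1: 'gh' (positions 0-1)
  Chunk 2: 'ag' (positions 2-3)
  Chunk 3: 'cg' (positions 4-5)
  Chunk 4: 'gg' (positions 6-7)
  Chunk 5: 'hg' (positions 8-9)
  Chunk 6: 'ad' (positions 10-11)
Total chunks: ceil(12 / 2) = 6

6


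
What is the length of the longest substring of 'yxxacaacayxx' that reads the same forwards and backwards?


Scanning 'yxxacaacayxx' for palindromic substrings.
Substring at positions 3-8: 'acaaca'.
Check: reverse('acaaca') = 'acaaca' -> palindrome confirmed.
Neighbouring characters ('x' / 'y') break symmetry, so it cannot extend further.
No longer palindromic substring exists; longest length = 6

6


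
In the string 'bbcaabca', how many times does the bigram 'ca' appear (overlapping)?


Scanning 'bbcaabca' for bigram 'ca':
  Position 0: 'bb' -> no
  Position 1: 'bc' -> no
  Position 2: 'ca' -> MATCH
  Position 3: 'aa' -> no
  Position 4: 'ab' -> no
  Position 5: 'bc' -> no
  Position 6: 'ca' -> MATCH
Total matches: 2

2


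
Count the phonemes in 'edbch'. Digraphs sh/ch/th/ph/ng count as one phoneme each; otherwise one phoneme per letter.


Parsing 'edbch' greedily, digraphs first:
  'e' -> vowel phoneme (phonemes so far: 1)
  'd' -> consonant phoneme (phonemes so far: 2)
  'b' -> consonant phoneme (phonemes so far: 3)
  'ch' -> digraph (1 consonant phoneme) (phonemes so far: 4)
Total phonemes: 4

4


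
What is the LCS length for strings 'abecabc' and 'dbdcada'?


DP table for LCS of 'abecabc' and 'dbdcada':
       d  b  d  c  a  d  a
    0  0  0  0  0  0  0  0
  a 0  0  0  0  0  1  1  1
  b 0  0  1  1  1  1  1  1
  e 0  0  1  1  1  1  1  1
  c 0  0  1  1  2  2  2  2
  a 0  0  1  1  2  3  3  3
  b 0  0  1  1  2  3  3  3
  c 0  0  1  1  2  3  3  3
LCS: 'bca'
LCS length = 3

3


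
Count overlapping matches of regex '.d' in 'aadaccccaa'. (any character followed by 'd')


Pattern: .d means any character followed by 'd'.
Scanning 'aadaccccaa' position-by-position:
  Pos 0: window 'aa' -> no
  Pos 1: window 'ad' -> MATCH
  Pos 2: window 'da' -> no
  Pos 3: window 'ac' -> no
  Pos 4: window 'cc' -> no
  Pos 5: window 'cc' -> no
  Pos 6: window 'cc' -> no
  Pos 7: window 'ca' -> no
  Pos 8: window 'aa' -> no
  Pos 9: window 'a' -> no
Total matches: 1

1


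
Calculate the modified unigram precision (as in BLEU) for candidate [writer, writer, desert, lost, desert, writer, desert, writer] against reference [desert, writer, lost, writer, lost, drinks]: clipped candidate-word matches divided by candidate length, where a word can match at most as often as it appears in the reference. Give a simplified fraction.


Reference word counts: {'desert': 1, 'drinks': 1, 'lost': 2, 'writer': 2}
Checking each candidate word (with clipping):
  'writer' -> in reference (ref count 2, used 1/2) -> match (matches: 1)
  'writer' -> in reference (ref count 2, used 2/2) -> match (matches: 2)
  'desert' -> in reference (ref count 1, used 1/1) -> match (matches: 3)
  'lost' -> in reference (ref count 2, used 1/2) -> match (matches: 4)
  'desert' -> ref count 1 already used up (1/1) -> clipped, no match (matches: 4)
  'writer' -> ref count 2 already used up (2/2) -> clipped, no match (matches: 4)
  'desert' -> ref count 1 already used up (1/1) -> clipped, no match (matches: 4)
  'writer' -> ref count 2 already used up (2/2) -> clipped, no match (matches: 4)
Clipped matches: 4, Candidate length: 8
Precision = 4/8 = 1/2

1/2


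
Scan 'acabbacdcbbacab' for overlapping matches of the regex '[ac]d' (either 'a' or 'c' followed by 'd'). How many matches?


Pattern: [ac]d means either 'a' or 'c' followed by 'd'.
Scanning 'acabbacdcbbacab' position-by-position:
  Pos 0: window 'ac' -> no
  Pos 1: window 'ca' -> no
  Pos 2: window 'ab' -> no
  Pos 3: window 'bb' -> no
  Pos 4: window 'ba' -> no
  Pos 5: window 'ac' -> no
  Pos 6: window 'cd' -> MATCH
  Pos 7: window 'dc' -> no
  Pos 8: window 'cb' -> no
  Pos 9: window 'bb' -> no
  Pos 10: window 'ba' -> no
  Pos 11: window 'ac' -> no
  Pos 12: window 'ca' -> no
  Pos 13: window 'ab' -> no
  Pos 14: window 'b' -> no
Total matches: 1

1


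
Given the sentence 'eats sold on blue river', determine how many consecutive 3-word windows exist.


Word trigrams from [5] words:
  Trigram 1: (eats sold on)
  Trigram 2: (sold on blue)
  Trigram 3: (on blue river)
Total word trigrams: 5 - 2 = 3

3


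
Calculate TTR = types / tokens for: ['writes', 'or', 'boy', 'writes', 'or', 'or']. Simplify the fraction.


Tokens: 6
Unique types: ('boy', 'or', 'writes') = 3
TTR = 3/6
Simplify: divide both by 3 -> 1/2
TTR = 1/2

1/2


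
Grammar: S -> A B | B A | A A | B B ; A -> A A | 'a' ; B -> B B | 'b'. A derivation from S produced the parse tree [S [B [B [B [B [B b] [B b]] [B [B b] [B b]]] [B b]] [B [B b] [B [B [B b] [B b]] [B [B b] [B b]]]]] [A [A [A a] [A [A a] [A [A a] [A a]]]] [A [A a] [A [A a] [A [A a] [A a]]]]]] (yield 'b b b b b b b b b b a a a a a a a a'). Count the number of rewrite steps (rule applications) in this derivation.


Every bracketed nonterminal node [X ...] in the tree is produced by exactly one rule application.
Reading the tree off as a leftmost derivation:
  Step 1: S  =>  B A   (applied S -> B A)
  Step 2: B A  =>  B B A   (applied B -> B B)
  Step 3: B B A  =>  B B B A   (applied B -> B B)
  Step 4: B B B A  =>  B B B B A   (applied B -> B B)
  Step 5: B B B B A  =>  B B B B B A   (applied B -> B B)
  Step 6: B B B B B A  =>  b B B B B A   (applied B -> b)
  Step 7: b B B B B A  =>  b b B B B A   (applied B -> b)
  Step 8: b b B B B A  =>  b b B B B B A   (applied B -> B B)
  Step 9: b b B B B B A  =>  b b b B B B A   (applied B -> b)
  Step 10: b b b B B B A  =>  b b b b B B A   (applied B -> b)
  Step 11: b b b b B B A  =>  b b b b b B A   (applied B -> b)
  Step 12: b b b b b B A  =>  b b b b b B B A   (applied B -> B B)
  Step 13: b b b b b B B A  =>  b b b b b b B A   (applied B -> b)
  Step 14: b b b b b b B A  =>  b b b b b b B B A   (applied B -> B B)
  Step 15: b b b b b b B B A  =>  b b b b b b B B B A   (applied B -> B B)
  Step 16: b b b b b b B B B A  =>  b b b b b b b B B A   (applied B -> b)
  Step 17: b b b b b b b B B A  =>  b b b b b b b b B A   (applied B -> b)
  Step 18: b b b b b b b b B A  =>  b b b b b b b b B B A   (applied B -> B B)
  Step 19: b b b b b b b b B B A  =>  b b b b b b b b b B A   (applied B -> b)
  Step 20: b b b b b b b b b B A  =>  b b b b b b b b b b A   (applied B -> b)
  Step 21: b b b b b b b b b b A  =>  b b b b b b b b b b A A   (applied A -> A A)
  Step 22: b b b b b b b b b b A A  =>  b b b b b b b b b b A A A   (applied A -> A A)
  Step 23: b b b b b b b b b b A A A  =>  b b b b b b b b b b a A A   (applied A -> a)
  Step 24: b b b b b b b b b b a A A  =>  b b b b b b b b b b a A A A   (applied A -> A A)
  Step 25: b b b b b b b b b b a A A A  =>  b b b b b b b b b b a a A A   (applied A -> a)
  Step 26: b b b b b b b b b b a a A A  =>  b b b b b b b b b b a a A A A   (applied A -> A A)
  Step 27: b b b b b b b b b b a a A A A  =>  b b b b b b b b b b a a a A A   (applied A -> a)
  Step 28: b b b b b b b b b b a a a A A  =>  b b b b b b b b b b a a a a A   (applied A -> a)
  Step 29: b b b b b b b b b b a a a a A  =>  b b b b b b b b b b a a a a A A   (applied A -> A A)
  Step 30: b b b b b b b b b b a a a a A A  =>  b b b b b b b b b b a a a a a A   (applied A -> a)
  Step 31: b b b b b b b b b b a a a a a A  =>  b b b b b b b b b b a a a a a A A   (applied A -> A A)
  Step 32: b b b b b b b b b b a a a a a A A  =>  b b b b b b b b b b a a a a a a A   (applied A -> a)
  Step 33: b b b b b b b b b b a a a a a a A  =>  b b b b b b b b b b a a a a a a A A   (applied A -> A A)
  Step 34: b b b b b b b b b b a a a a a a A A  =>  b b b b b b b b b b a a a a a a a A   (applied A -> a)
  Step 35: b b b b b b b b b b a a a a a a a A  =>  b b b b b b b b b b a a a a a a a a   (applied A -> a)
Final yield: b b b b b b b b b b a a a a a a a a
Total rewrite steps: 35

35


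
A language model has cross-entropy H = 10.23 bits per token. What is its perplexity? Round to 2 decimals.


Perplexity formula: PP = 2^H
H = 10.23
PP = 2^10.23
Decompose: 2^10.23 = 2^10 * 2^0.23
2^10 = 1024, 2^0.23 ~ 1.1728349
PP ~ 1024 * 1.1728349 = 1200.9829376
Rounded to 2 decimals: 1200.98

1200.98


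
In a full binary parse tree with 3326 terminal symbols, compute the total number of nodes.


Leaf nodes (terminals): 3326
Internal nodes = n - 1 = 3326 - 1 = 3325
Total = leaves + internal = 3326 + 3325 = 6651

6651


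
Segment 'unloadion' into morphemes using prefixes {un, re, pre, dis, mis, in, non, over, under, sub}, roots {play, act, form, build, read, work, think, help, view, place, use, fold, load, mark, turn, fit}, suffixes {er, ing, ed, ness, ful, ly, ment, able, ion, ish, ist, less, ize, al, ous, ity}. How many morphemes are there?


Segmenting 'unloadion' against the inventory:
  'un' -> prefix (morpheme 1)
  'load' -> root (morpheme 2)
  'ion' -> suffix (morpheme 3)
Total morphemes: 3

3


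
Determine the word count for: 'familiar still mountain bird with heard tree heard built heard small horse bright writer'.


Counting words by splitting on spaces:
  Word 1: 'familiar'
  Word 2: 'still'
  Word 3: 'mountain'
  Word 4: 'bird'
  Word 5: 'with'
  Word 6: 'heard'
  Word 7: 'tree'
  Word 8: 'heard'
  Word 9: 'built'
  Word 10: 'heard'
  Word 11: 'small'
  Word 12: 'horse'
  Word 13: 'bright'
  Word 14: 'writer'
Total words: 14

14


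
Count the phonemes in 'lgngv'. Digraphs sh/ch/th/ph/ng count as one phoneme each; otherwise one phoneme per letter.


Parsing 'lgngv' greedily, digraphs first:
  'l' -> consonant phoneme (phonemes so far: 1)
  'g' -> consonant phoneme (phonemes so far: 2)
  'ng' -> digraph (1 consonant phoneme) (phonemes so far: 3)
  'v' -> consonant phoneme (phonemes so far: 4)
Total phonemes: 4

4


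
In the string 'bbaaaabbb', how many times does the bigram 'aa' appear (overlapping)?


Scanning 'bbaaaabbb' for bigram 'aa':
  Position 0: 'bb' -> no
  Position 1: 'ba' -> no
  Position 2: 'aa' -> MATCH
  Position 3: 'aa' -> MATCH
  Position 4: 'aa' -> MATCH
  Position 5: 'ab' -> no
  Position 6: 'bb' -> no
  Position 7: 'bb' -> no
Total matches: 3

3


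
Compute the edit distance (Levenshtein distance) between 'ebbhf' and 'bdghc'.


Building DP table for s1='ebbhf' (len 5) and s2='bdghc' (len 5):
       b  d  g  h  c
    0  1  2  3  4  5
  e 1  1  2  3  4  5
  b 2  1  2  3  4  5
  b 3  2  2  3  4  5
  h 4  3  3  3  3  4
  f 5  4  4  4  4  4
Edit distance = dp[5][5] = 4

4


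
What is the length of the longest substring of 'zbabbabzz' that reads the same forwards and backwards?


Scanning 'zbabbabzz' for palindromic substrings.
Substring at positions 0-7: 'zbabbabz'.
Check: reverse('zbabbabz') = 'zbabbabz' -> palindrome confirmed.
Neighbouring characters ('-' / 'z') break symmetry, so it cannot extend further.
No longer palindromic substring exists; longest length = 8

8


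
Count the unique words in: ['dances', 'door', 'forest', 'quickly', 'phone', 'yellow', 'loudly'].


Listing all tokens and tracking unique types:
  Token 1: 'dances' -> NEW (unique so far: 1)
  Token 2: 'door' -> NEW (unique so far: 2)
  Token 3: 'forest' -> NEW (unique so far: 3)
  Token 4: 'quickly' -> NEW (unique so far: 4)
  Token 5: 'phone' -> NEW (unique so far: 5)
  Token 6: 'yellow' -> NEW (unique so far: 6)
  Token 7: 'loudly' -> NEW (unique so far: 7)
Unique types: ('dances', 'door', 'forest', 'loudly', 'phone', 'quickly', 'yellow')
Vocabulary size: 7

7


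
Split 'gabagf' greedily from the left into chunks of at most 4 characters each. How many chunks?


'gabagf' has 6 characters.
Chunking with max size 4:
  Chunk 1: 'gaba' (positions 0-3)
  Chunk 2: 'gf' (positions 4-5)
Total chunks: ceil(6 / 4) = 2

2


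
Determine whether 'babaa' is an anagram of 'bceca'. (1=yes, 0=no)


Sort characters of 'babaa': 'aaabb'
Sort characters of 'bceca': 'abcce'
Sorted forms differ -> they are NOT anagrams
Result: 0

0


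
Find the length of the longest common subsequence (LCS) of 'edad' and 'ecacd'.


DP table for LCS of 'edad' and 'ecacd':
       e  c  a  c  d
    0  0  0  0  0  0
  e 0  1  1  1  1  1
  d 0  1  1  1  1  2
  a 0  1  1  2  2  2
  d 0  1  1  2  2  3
LCS: 'ead'
LCS length = 3

3


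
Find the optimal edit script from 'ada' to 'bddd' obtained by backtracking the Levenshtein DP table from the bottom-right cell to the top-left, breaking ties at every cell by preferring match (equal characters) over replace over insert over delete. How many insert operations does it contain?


Edit distance = 3. Backtracking from cell (3, 4) with preference match > replace > insert > delete,
then listing the resulting alignment 'ada' -> 'bddd' left to right:
  Step 1: insert 'b' [insertion #1]
  Step 2: replace a->d
  Step 3: keep 'd'
  Step 4: replace a->d
Total insertions: 1

1


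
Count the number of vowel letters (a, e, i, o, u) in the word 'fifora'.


Scanning each character of 'fifora':
  Position 1: 'f' -> consonant (running count: 0)
  Position 2: 'i' -> vowel (running count: 1)
  Position 3: 'f' -> consonant (running count: 1)
  Position 4: 'o' -> vowel (running count: 2)
  Position 5: 'r' -> consonant (running count: 2)
  Position 6: 'a' -> vowel (running count: 3)
Total vowels: 3

3


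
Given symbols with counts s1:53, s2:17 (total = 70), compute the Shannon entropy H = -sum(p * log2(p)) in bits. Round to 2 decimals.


Computing entropy H = -sum(p_i * log2(p_i)):
  s1: p = 53/70 = 0.7571, -p*log2(p) = 0.3039
  s2: p = 17/70 = 0.2429, -p*log2(p) = 0.4959
H = sum of terms = 0.7998
Rounded to 2 decimals: 0.80

0.80


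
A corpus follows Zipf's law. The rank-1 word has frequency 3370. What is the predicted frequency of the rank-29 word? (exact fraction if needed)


Zipf's law: freq(rank) = f1 / rank
f1 = 3370, rank = 29
freq = 3370 / 29
GCD(3370, 29) = 1
Simplified: 3370/29

3370/29


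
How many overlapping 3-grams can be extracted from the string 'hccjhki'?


String 'hccjhki' has length L = 7.
Number of overlapping n-grams = L - n + 1
Substituting: 7 - 3 + 1 = 5

5


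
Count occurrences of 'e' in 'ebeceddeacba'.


Scanning 'ebeceddeacba' for 'e':
  Position 0: 'e' -> MATCH (count: 1)
  Position 2: 'e' -> MATCH (count: 2)
  Position 4: 'e' -> MATCH (count: 3)
  Position 7: 'e' -> MATCH (count: 4)
Total occurrences of 'e': 4

4


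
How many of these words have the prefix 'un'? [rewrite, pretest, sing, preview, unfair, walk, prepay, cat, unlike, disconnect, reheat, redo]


Checking each word for prefix 'un':
  'rewrite' -> no (count: 0)
  'pretest' -> no (count: 0)
  'sing' -> no (count: 0)
  'preview' -> no (count: 0)
  'unfair' -> YES, starts with 'un' (count: 1)
  'walk' -> no (count: 1)
  'prepay' -> no (count: 1)
  'cat' -> no (count: 1)
  'unlike' -> YES, starts with 'un' (count: 2)
  'disconnect' -> no (count: 2)
  'reheat' -> no (count: 2)
  'redo' -> no (count: 2)
Total with prefix 'un': 2

2


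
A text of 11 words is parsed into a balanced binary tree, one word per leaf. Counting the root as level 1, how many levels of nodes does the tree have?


In a balanced binary tree with n leaves the deepest leaf is ceil(log2(n)) edges below the root,
so counting node levels inclusive of root and leaves gives ceil(log2(n)) + 1 levels.
log2(11) = 3.4594
ceil(3.4594) = 4
levels = 4 + 1 = 5

5


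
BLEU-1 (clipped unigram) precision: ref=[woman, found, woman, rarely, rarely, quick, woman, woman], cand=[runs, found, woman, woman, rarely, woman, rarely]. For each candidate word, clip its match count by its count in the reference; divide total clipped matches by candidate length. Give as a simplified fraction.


Reference word counts: {'found': 1, 'quick': 1, 'rarely': 2, 'woman': 4}
Checking each candidate word (with clipping):
  'runs' -> not in reference -> no match (matches: 0)
  'found' -> in reference (ref count 1, used 1/1) -> match (matches: 1)
  'woman' -> in reference (ref count 4, used 1/4) -> match (matches: 2)
  'woman' -> in reference (ref count 4, used 2/4) -> match (matches: 3)
  'rarely' -> in reference (ref count 2, used 1/2) -> match (matches: 4)
  'woman' -> in reference (ref count 4, used 3/4) -> match (matches: 5)
  'rarely' -> in reference (ref count 2, used 2/2) -> match (matches: 6)
Clipped matches: 6, Candidate length: 7
Precision = 6/7

6/7


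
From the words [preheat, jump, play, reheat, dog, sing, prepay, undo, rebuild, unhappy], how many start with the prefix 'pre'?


Checking each word for prefix 'pre':
  'preheat' -> YES, starts with 'pre' (count: 1)
  'jump' -> no (count: 1)
  'play' -> no (count: 1)
  'reheat' -> no (count: 1)
  'dog' -> no (count: 1)
  'sing' -> no (count: 1)
  'prepay' -> YES, starts with 'pre' (count: 2)
  'undo' -> no (count: 2)
  'rebuild' -> no (count: 2)
  'unhappy' -> no (count: 2)
Total with prefix 'pre': 2

2


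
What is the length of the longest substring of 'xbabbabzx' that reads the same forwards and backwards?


Scanning 'xbabbabzx' for palindromic substrings.
Substring at positions 1-6: 'babbab'.
Check: reverse('babbab') = 'babbab' -> palindrome confirmed.
Neighbouring characters ('x' / 'z') break symmetry, so it cannot extend further.
No longer palindromic substring exists; longest length = 6

6


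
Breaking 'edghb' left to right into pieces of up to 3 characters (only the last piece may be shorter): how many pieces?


'edghb' has 5 characters.
Chunking with max size 3:
  Chunk 1: 'edg' (positions 0-2)
  Chunk 2: 'hb' (positions 3-4)
Total chunks: ceil(5 / 3) = 2

2


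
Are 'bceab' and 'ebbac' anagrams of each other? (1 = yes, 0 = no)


Sort characters of 'bceab': 'abbce'
Sort characters of 'ebbac': 'abbce'
Sorted forms match -> they ARE anagrams
Result: 1

1


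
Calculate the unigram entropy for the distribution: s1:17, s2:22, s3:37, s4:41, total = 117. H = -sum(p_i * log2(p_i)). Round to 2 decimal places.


Computing entropy H = -sum(p_i * log2(p_i)):
  s1: p = 17/117 = 0.1453, -p*log2(p) = 0.4044
  s2: p = 22/117 = 0.1880, -p*log2(p) = 0.4533
  s3: p = 37/117 = 0.3162, -p*log2(p) = 0.5252
  s4: p = 41/117 = 0.3504, -p*log2(p) = 0.5301
H = sum of terms = 1.9130
Rounded to 2 decimals: 1.91

1.91


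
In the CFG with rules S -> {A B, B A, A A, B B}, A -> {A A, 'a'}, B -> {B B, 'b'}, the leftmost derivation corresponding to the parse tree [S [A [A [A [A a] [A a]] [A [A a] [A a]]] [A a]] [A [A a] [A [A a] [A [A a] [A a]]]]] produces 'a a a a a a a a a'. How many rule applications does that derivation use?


Every bracketed nonterminal node [X ...] in the tree is produced by exactly one rule application.
Reading the tree off as a leftmost derivation:
  Step 1: S  =>  A A   (applied S -> A A)
  Step 2: A A  =>  A A A   (applied A -> A A)
  Step 3: A A A  =>  A A A A   (applied A -> A A)
  Step 4: A A A A  =>  A A A A A   (applied A -> A A)
  Step 5: A A A A A  =>  a A A A A   (applied A -> a)
  Step 6: a A A A A  =>  a a A A A   (applied A -> a)
  Step 7: a a A A A  =>  a a A A A A   (applied A -> A A)
  Step 8: a a A A A A  =>  a a a A A A   (applied A -> a)
  Step 9: a a a A A A  =>  a a a a A A   (applied A -> a)
  Step 10: a a a a A A  =>  a a a a a A   (applied A -> a)
  Step 11: a a a a a A  =>  a a a a a A A   (applied A -> A A)
  Step 12: a a a a a A A  =>  a a a a a a A   (applied A -> a)
  Step 13: a a a a a a A  =>  a a a a a a A A   (applied A -> A A)
  Step 14: a a a a a a A A  =>  a a a a a a a A   (applied A -> a)
  Step 15: a a a a a a a A  =>  a a a a a a a A A   (applied A -> A A)
  Step 16: a a a a a a a A A  =>  a a a a a a a a A   (applied A -> a)
  Step 17: a a a a a a a a A  =>  a a a a a a a a a   (applied A -> a)
Final yield: a a a a a a a a a
Total rewrite steps: 17

17


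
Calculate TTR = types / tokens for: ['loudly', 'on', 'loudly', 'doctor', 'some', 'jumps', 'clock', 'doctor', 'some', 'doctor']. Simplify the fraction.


Tokens: 10
Unique types: ('clock', 'doctor', 'jumps', 'loudly', 'on', 'some') = 6
TTR = 6/10
Simplify: divide both by 2 -> 3/5
TTR = 3/5

3/5


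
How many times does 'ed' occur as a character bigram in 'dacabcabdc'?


Scanning 'dacabcabdc' for bigram 'ed':
  Position 0: 'da' -> no
  Position 1: 'ac' -> no
  Position 2: 'ca' -> no
  Position 3: 'ab' -> no
  Position 4: 'bc' -> no
  Position 5: 'ca' -> no
  Position 6: 'ab' -> no
  Position 7: 'bd' -> no
  Position 8: 'dc' -> no
Total matches: 0

0


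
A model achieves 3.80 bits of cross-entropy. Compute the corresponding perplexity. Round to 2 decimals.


Perplexity formula: PP = 2^H
H = 3.80
PP = 2^3.80
Decompose: 2^3.80 = 2^3 * 2^0.80
2^3 = 8, 2^0.80 ~ 1.7411011
PP ~ 8 * 1.7411011 = 13.9288088
Rounded to 2 decimals: 13.93

13.93


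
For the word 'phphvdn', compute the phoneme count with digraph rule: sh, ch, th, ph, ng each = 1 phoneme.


Parsing 'phphvdn' greedily, digraphs first:
  'ph' -> digraph (1 consonant phoneme) (phonemes so far: 1)
  'ph' -> digraph (1 consonant phoneme) (phonemes so far: 2)
  'v' -> consonant phoneme (phonemes so far: 3)
  'd' -> consonant phoneme (phonemes so far: 4)
  'n' -> consonant phoneme (phonemes so far: 5)
Total phonemes: 5

5


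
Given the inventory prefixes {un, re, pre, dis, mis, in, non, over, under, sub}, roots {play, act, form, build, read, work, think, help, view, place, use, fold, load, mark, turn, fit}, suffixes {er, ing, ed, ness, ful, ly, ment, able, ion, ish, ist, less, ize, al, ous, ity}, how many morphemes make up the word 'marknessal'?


Segmenting 'marknessal' against the inventory:
  'mark' -> root (morpheme 1)
  'ness' -> suffix (morpheme 2)
  'al' -> suffix (morpheme 3)
Total morphemes: 3

3


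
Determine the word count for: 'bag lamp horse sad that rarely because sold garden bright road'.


Counting words by splitting on spaces:
  Word 1: 'bag'
  Word 2: 'lamp'
  Word 3: 'horse'
  Word 4: 'sad'
  Word 5: 'that'
  Word 6: 'rarely'
  Word 7: 'because'
  Word 8: 'sold'
  Word 9: 'garden'
  Word 10: 'bright'
  Word 11: 'road'
Total words: 11

11


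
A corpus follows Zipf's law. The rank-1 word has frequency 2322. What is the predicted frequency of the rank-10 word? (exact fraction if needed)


Zipf's law: freq(rank) = f1 / rank
f1 = 2322, rank = 10
freq = 2322 / 10
GCD(2322, 10) = 2
Simplified: 1161/5

1161/5


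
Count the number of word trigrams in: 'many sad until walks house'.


Word trigrams from [5] words:
  Trigram 1: (many sad until)
  Trigram 2: (sad until walks)
  Trigram 3: (until walks house)
Total word trigrams: 5 - 2 = 3

3


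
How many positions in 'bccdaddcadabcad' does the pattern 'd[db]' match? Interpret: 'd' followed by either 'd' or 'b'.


Pattern: d[db] means 'd' followed by either 'd' or 'b'.
Scanning 'bccdaddcadabcad' position-by-position:
  Pos 0: window 'bc' -> no
  Pos 1: window 'cc' -> no
  Pos 2: window 'cd' -> no
  Pos 3: window 'da' -> no
  Pos 4: window 'ad' -> no
  Pos 5: window 'dd' -> MATCH
  Pos 6: window 'dc' -> no
  Pos 7: window 'ca' -> no
  Pos 8: window 'ad' -> no
  Pos 9: window 'da' -> no
  Pos 10: window 'ab' -> no
  Pos 11: window 'bc' -> no
  Pos 12: window 'ca' -> no
  Pos 13: window 'ad' -> no
  Pos 14: window 'd' -> no
Total matches: 1

1


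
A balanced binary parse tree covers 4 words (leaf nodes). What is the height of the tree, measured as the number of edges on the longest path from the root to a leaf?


In a balanced binary tree with n leaves the deepest leaf is ceil(log2(n)) edges below the root.
log2(4) = 2.0000
ceil(2.0000) = 2
height (edges) = 2

2


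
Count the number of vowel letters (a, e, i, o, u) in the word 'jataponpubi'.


Scanning each character of 'jataponpubi':
  Position 1: 'j' -> consonant (running count: 0)
  Position 2: 'a' -> vowel (running count: 1)
  Position 3: 't' -> consonant (running count: 1)
  Position 4: 'a' -> vowel (running count: 2)
  Position 5: 'p' -> consonant (running count: 2)
  Position 6: 'o' -> vowel (running count: 3)
  Position 7: 'n' -> consonant (running count: 3)
  Position 8: 'p' -> consonant (running count: 3)
  Position 9: 'u' -> vowel (running count: 4)
  Position 10: 'b' -> consonant (running count: 4)
  Position 11: 'i' -> vowel (running count: 5)
Total vowels: 5

5


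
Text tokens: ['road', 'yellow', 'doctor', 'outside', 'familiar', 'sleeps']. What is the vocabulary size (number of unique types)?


Listing all tokens and tracking unique types:
  Token 1: 'road' -> NEW (unique so far: 1)
  Token 2: 'yellow' -> NEW (unique so far: 2)
  Token 3: 'doctor' -> NEW (unique so far: 3)
  Token 4: 'outside' -> NEW (unique so far: 4)
  Token 5: 'familiar' -> NEW (unique so far: 5)
  Token 6: 'sleeps' -> NEW (unique so far: 6)
Unique types: ('doctor', 'familiar', 'outside', 'road', 'sleeps', 'yellow')
Vocabulary size: 6

6


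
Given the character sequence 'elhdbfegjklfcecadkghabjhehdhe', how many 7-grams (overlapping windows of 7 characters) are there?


String 'elhdbfegjklfcecadkghabjhehdhe' has length L = 29.
Number of overlapping n-grams = L - n + 1
Substituting: 29 - 7 + 1 = 23

23


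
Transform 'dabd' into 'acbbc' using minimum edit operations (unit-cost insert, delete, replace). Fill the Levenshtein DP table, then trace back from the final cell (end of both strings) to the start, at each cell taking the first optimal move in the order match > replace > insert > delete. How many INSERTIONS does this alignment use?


Edit distance = 4. Backtracking from cell (4, 5) with preference match > replace > insert > delete,
then listing the resulting alignment 'dabd' -> 'acbbc' left to right:
  Step 1: insert 'a' [insertion #1]
  Step 2: replace d->c
  Step 3: replace a->b
  Step 4: keep 'b'
  Step 5: replace d->c
Total insertions: 1

1


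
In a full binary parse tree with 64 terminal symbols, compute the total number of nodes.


Leaf nodes (terminals): 64
Internal nodes = n - 1 = 64 - 1 = 63
Total = leaves + internal = 64 + 63 = 127

127


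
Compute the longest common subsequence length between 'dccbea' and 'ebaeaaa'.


DP table for LCS of 'dccbea' and 'ebaeaaa':
       e  b  a  e  a  a  a
    0  0  0  0  0  0  0  0
  d 0  0  0  0  0  0  0  0
  c 0  0  0  0  0  0  0  0
  c 0  0  0  0  0  0  0  0
  b 0  0  1  1  1  1  1  1
  e 0  1  1  1  2  2  2  2
  a 0  1  1  2  2  3  3  3
LCS: 'bea'
LCS length = 3

3


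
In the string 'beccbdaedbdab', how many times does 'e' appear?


Scanning 'beccbdaedbdab' for 'e':
  Position 1: 'e' -> MATCH (count: 1)
  Position 7: 'e' -> MATCH (count: 2)
Total occurrences of 'e': 2

2


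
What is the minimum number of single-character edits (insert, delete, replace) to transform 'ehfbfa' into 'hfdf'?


Building DP table for s1='ehfbfa' (len 6) and s2='hfdf' (len 4):
       h  f  d  f
    0  1  2  3  4
  e 1  1  2  3  4
  h 2  1  2  3  4
  f 3  2  1  2  3
  b 4  3  2  2  3
  f 5  4  3  3  2
  a 6  5  4  4  3
Edit distance = dp[6][4] = 3

3


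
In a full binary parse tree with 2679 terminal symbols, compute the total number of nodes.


Leaf nodes (terminals): 2679
Internal nodes = n - 1 = 2679 - 1 = 2678
Total = leaves + internal = 2679 + 2678 = 5357

5357


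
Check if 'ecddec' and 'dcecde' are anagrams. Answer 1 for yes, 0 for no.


Sort characters of 'ecddec': 'ccddee'
Sort characters of 'dcecde': 'ccddee'
Sorted forms match -> they ARE anagrams
Result: 1

1


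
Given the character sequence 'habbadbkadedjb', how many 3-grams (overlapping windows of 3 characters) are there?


String 'habbadbkadedjb' has length L = 14.
Number of overlapping n-grams = L - n + 1
Substituting: 14 - 3 + 1 = 12

12


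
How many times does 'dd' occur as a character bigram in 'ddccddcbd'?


Scanning 'ddccddcbd' for bigram 'dd':
  Position 0: 'dd' -> MATCH
  Position 1: 'dc' -> no
  Position 2: 'cc' -> no
  Position 3: 'cd' -> no
  Position 4: 'dd' -> MATCH
  Position 5: 'dc' -> no
  Position 6: 'cb' -> no
  Position 7: 'bd' -> no
Total matches: 2

2


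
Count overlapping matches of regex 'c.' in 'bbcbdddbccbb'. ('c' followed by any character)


Pattern: c. means 'c' followed by any character.
Scanning 'bbcbdddbccbb' position-by-position:
  Pos 0: window 'bb' -> no
  Pos 1: window 'bc' -> no
  Pos 2: window 'cb' -> MATCH
  Pos 3: window 'bd' -> no
  Pos 4: window 'dd' -> no
  Pos 5: window 'dd' -> no
  Pos 6: window 'db' -> no
  Pos 7: window 'bc' -> no
  Pos 8: window 'cc' -> MATCH
  Pos 9: window 'cb' -> MATCH
  Pos 10: window 'bb' -> no
  Pos 11: window 'b' -> no
Total matches: 3

3
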